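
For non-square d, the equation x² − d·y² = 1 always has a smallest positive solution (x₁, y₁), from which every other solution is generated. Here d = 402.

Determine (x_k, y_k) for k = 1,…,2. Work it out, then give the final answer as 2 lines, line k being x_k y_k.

√402 → a₀=20, period (20,40); ℓ=2 even so k=1
step 0: (20, 1)  from 20·(1,0) + (0,1)
step 1: (401, 20)  from 20·(20,1) + (1,0)
fundamental: x₁=401, y₁=20  (since 160801 − 402·400 = 1)
(x_2, y_2) = (401·401 + 402·20·20, 401·20 + 20·401) = (321601, 16040)

401 20
321601 16040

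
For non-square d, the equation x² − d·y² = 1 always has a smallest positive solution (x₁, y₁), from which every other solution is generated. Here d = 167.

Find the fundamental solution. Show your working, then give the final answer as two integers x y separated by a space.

√167 → a₀=12, period (1,11,1,24); ℓ=4 even so k=3
i=0: a=12 ⇒ p=12, q=1
i=1: a=1 ⇒ p=13, q=1
i=2: a=11 ⇒ p=155, q=12
i=3: a=1 ⇒ p=168, q=13
(x₁, y₁) = (168, 13);  168² − 167·13² = 1 ✓

168 13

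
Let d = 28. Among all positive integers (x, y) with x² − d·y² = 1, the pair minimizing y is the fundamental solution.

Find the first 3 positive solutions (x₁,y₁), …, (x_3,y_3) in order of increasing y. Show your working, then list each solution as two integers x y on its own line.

[5; 3,2,3,10] for √28; ℓ=4 ⇒ convergent index 3
i=0: a=5 ⇒ p=5, q=1
i=1: a=3 ⇒ p=16, q=3
i=2: a=2 ⇒ p=37, q=7
i=3: a=3 ⇒ p=127, q=24
→ (127, 24).  Check: 127²=16129, 28·24²=16128, difference 1.
n=2: (127,24)∘(127,24) = (127·127+28·24·24, 127·24+24·127) = (32257,6096)
n=3: (32257,6096)∘(127,24) = (127·32257+28·24·6096, 127·6096+24·32257) = (8193151,1548360)

127 24
32257 6096
8193151 1548360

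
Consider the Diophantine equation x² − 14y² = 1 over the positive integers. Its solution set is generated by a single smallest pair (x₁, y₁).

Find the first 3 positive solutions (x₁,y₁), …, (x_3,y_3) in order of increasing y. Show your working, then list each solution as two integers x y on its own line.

[3; 1,2,1,6] for √14; ℓ=4 ⇒ convergent index 3
k=0  a_k=3  p_k/q_k = 3/1
…
k=2  a_k=2  p_k/q_k = 11/3
k=3  a_k=1  p_k/q_k = 15/4
(x₁, y₁) = (15, 4);  15² − 14·4² = 1 ✓
(15+4√14)^2 = 449 + 120√14
(15+4√14)^3 = 13455 + 3596√14

15 4
449 120
13455 3596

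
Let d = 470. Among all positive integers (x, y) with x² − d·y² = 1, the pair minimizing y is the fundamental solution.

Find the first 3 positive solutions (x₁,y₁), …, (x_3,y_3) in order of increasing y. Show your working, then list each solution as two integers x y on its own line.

1691 78
5718961 263796
19341524411 892157994

√470 = [21; 1,2,8,2,1,42, …], period ℓ=6 (even) → k=5
k=0  a_k=21  p_k/q_k = 21/1
…
k=4  a_k=2  p_k/q_k = 1149/53
k=5  a_k=1  p_k/q_k = 1691/78
→ (1691, 78).  Check: 1691²=2859481, 470·78²=2859480, difference 1.
(x_2, y_2) = (1691·1691 + 470·78·78, 1691·78 + 78·1691) = (5718961, 263796)
(x_3, y_3) = (1691·5718961 + 470·78·263796, 1691·263796 + 78·5718961) = (19341524411, 892157994)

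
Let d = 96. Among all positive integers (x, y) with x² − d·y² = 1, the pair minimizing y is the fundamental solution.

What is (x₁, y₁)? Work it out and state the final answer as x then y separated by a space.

√96 → a₀=9, period (1,3,1,18); ℓ=4 even so k=3
a_0=9:  p_0=9·1+0=9,  q_0=9·0+1=1
…
a_2=3:  p_2=3·10+9=39,  q_2=3·1+1=4
a_3=1:  p_3=1·39+10=49,  q_3=1·4+1=5
→ (49, 5).  Check: 49²=2401, 96·5²=2400, difference 1.

49 5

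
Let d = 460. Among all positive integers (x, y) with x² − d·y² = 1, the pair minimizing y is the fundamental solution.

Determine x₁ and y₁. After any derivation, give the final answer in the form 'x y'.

2535751 118230

d=460: √d = [21; 2,4,3,1,2,10,2,1,3,4,2,42] (ℓ=12, even), read p_11/q_11
step 0: (21, 1)  from 21·(1,0) + (0,1)
step 1: (43, 2)  from 2·(21,1) + (1,0)
…
step 3: (622, 29)  from 3·(193,9) + (43,2)
step 4: (815, 38)  from 1·(622,29) + (193,9)
step 5: (2252, 105)  from 2·(815,38) + (622,29)
step 6: (23335, 1088)  from 10·(2252,105) + (815,38)
…
step 9: (265693, 12388)  from 3·(72257,3369) + (48922,2281)
step 10: (1135029, 52921)  from 4·(265693,12388) + (72257,3369)
step 11: (2535751, 118230)  from 2·(1135029,52921) + (265693,12388)
→ (2535751, 118230).  Check: 2535751²=6430033134001, 460·118230²=6430033134000, difference 1.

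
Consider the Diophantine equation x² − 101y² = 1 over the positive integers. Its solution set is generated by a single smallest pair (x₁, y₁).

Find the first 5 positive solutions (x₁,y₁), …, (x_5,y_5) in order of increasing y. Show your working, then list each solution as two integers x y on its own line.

201 20
80801 8040
32481801 3232060
13057603201 1299280080
5249124005001 522307360100

√101 → a₀=10, period (20); ℓ=1 odd so k=1
i=0: a=10 ⇒ p=10, q=1
i=1: a=20 ⇒ p=201, q=20
(x₁, y₁) = (201, 20);  201² − 101·20² = 1 ✓
(x_2, y_2) = (201·201 + 101·20·20, 201·20 + 20·201) = (80801, 8040)
(x_3, y_3) = (201·80801 + 101·20·8040, 201·8040 + 20·80801) = (32481801, 3232060)
(x_4, y_4) = (201·32481801 + 101·20·3232060, 201·3232060 + 20·32481801) = (13057603201, 1299280080)
(x_5, y_5) = (201·13057603201 + 101·20·1299280080, 201·1299280080 + 20·13057603201) = (5249124005001, 522307360100)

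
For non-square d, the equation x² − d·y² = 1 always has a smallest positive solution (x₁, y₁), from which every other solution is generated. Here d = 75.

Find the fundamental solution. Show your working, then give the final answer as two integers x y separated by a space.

26 3

[8; 1,1,1,16] for √75; ℓ=4 ⇒ convergent index 3
step 0: (8, 1)  from 8·(1,0) + (0,1)
…
step 2: (17, 2)  from 1·(9,1) + (8,1)
step 3: (26, 3)  from 1·(17,2) + (9,1)
(x₁, y₁) = (26, 3);  26² − 75·3² = 1 ✓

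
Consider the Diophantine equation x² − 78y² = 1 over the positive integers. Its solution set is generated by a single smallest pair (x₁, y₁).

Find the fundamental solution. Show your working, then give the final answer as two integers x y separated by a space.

53 6

√78 = [8; 1,4,1,16, …], period ℓ=4 (even) → k=3
k=0  a_k=8  p_k/q_k = 8/1
k=1  a_k=1  p_k/q_k = 9/1
k=2  a_k=4  p_k/q_k = 44/5
k=3  a_k=1  p_k/q_k = 53/6
fundamental: x₁=53, y₁=6  (since 2809 − 78·36 = 1)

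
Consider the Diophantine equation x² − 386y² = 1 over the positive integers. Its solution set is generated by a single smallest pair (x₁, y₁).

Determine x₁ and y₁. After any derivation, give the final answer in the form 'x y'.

111555 5678

√386 → a₀=19, period (1,1,1,4,1,18,1,4,1,1,1,38); ℓ=12 even so k=11
i=0: a=19 ⇒ p=19, q=1
…
i=4: a=4 ⇒ p=275, q=14
…
i=6: a=18 ⇒ p=6287, q=320
…
i=9: a=1 ⇒ p=39392, q=2005
i=10: a=1 ⇒ p=72163, q=3673
i=11: a=1 ⇒ p=111555, q=5678
(x₁, y₁) = (111555, 5678);  111555² − 386·5678² = 1 ✓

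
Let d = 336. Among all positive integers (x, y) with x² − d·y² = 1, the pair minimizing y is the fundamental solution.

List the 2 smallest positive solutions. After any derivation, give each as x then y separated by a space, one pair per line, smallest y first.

√336 = [18; 3,36, …], period ℓ=2 (even) → k=1
k=0  a_k=18  p_k/q_k = 18/1
k=1  a_k=3  p_k/q_k = 55/3
→ (55, 3).  Check: 55²=3025, 336·3²=3024, difference 1.
n=2: (55,3)∘(55,3) = (55·55+336·3·3, 55·3+3·55) = (6049,330)

55 3
6049 330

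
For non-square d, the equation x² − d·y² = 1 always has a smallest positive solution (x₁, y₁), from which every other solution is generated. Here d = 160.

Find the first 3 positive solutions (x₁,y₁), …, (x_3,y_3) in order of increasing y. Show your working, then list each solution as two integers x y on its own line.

721 57
1039681 82194
1499219281 118523691

d=160: √d = [12; 1,1,1,5,1,1,1,24] (ℓ=8, even), read p_7/q_7
k=0  a_k=12  p_k/q_k = 12/1
k=1  a_k=1  p_k/q_k = 13/1
…
k=4  a_k=5  p_k/q_k = 215/17
…
k=6  a_k=1  p_k/q_k = 468/37
k=7  a_k=1  p_k/q_k = 721/57
fundamental: x₁=721, y₁=57  (since 519841 − 160·3249 = 1)
(x_2, y_2) = (721·721 + 160·57·57, 721·57 + 57·721) = (1039681, 82194)
(x_3, y_3) = (721·1039681 + 160·57·82194, 721·82194 + 57·1039681) = (1499219281, 118523691)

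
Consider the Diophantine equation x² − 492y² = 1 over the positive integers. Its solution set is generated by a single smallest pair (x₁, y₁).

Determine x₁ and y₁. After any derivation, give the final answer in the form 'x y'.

29767 1342

[22; 5,1,1,10,1,1,5,44] for √492; ℓ=8 ⇒ convergent index 7
step 0: (22, 1)  from 22·(1,0) + (0,1)
step 1: (111, 5)  from 5·(22,1) + (1,0)
step 2: (133, 6)  from 1·(111,5) + (22,1)
…
step 5: (2817, 127)  from 1·(2573,116) + (244,11)
step 6: (5390, 243)  from 1·(2817,127) + (2573,116)
step 7: (29767, 1342)  from 5·(5390,243) + (2817,127)
fundamental: x₁=29767, y₁=1342  (since 886074289 − 492·1800964 = 1)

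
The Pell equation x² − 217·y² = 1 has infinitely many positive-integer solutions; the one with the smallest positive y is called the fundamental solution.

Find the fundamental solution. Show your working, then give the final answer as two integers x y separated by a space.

3844063 260952

√217 → a₀=14, period (1,2,1,2,1,…,2,1,28); ℓ=16 even so k=15
a_0=14:  p_0=14·1+0=14,  q_0=14·0+1=1
…
a_5=1:  p_5=1·162+59=221,  q_5=1·11+4=15
…
a_10=1:  p_10=1·139163+15055=154218,  q_10=1·9447+1022=10469
…
a_14=2:  p_14=2·1034361+740980=2809702,  q_14=2·70217+50301=190735
a_15=1:  p_15=1·2809702+1034361=3844063,  q_15=1·190735+70217=260952
fundamental: x₁=3844063, y₁=260952  (since 14776820347969 − 217·68095946304 = 1)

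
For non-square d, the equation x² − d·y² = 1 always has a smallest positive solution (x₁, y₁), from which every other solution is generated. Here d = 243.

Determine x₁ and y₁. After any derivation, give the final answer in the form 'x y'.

70226 4505

[15; 1,1,2,3,15,3,2,1,1,30] for √243; ℓ=10 ⇒ convergent index 9
i=0: a=15 ⇒ p=15, q=1
i=1: a=1 ⇒ p=16, q=1
i=2: a=1 ⇒ p=31, q=2
i=3: a=2 ⇒ p=78, q=5
i=4: a=3 ⇒ p=265, q=17
i=5: a=15 ⇒ p=4053, q=260
…
i=7: a=2 ⇒ p=28901, q=1854
i=8: a=1 ⇒ p=41325, q=2651
i=9: a=1 ⇒ p=70226, q=4505
(x₁, y₁) = (70226, 4505);  70226² − 243·4505² = 1 ✓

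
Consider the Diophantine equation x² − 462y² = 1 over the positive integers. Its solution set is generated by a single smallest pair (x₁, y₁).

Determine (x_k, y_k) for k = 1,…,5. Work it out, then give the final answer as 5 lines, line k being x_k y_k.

43 2
3697 172
317899 14790
27335617 1271768
2350545163 109357258

[21; 2,42] for √462; ℓ=2 ⇒ convergent index 1
i=0: a=21 ⇒ p=21, q=1
i=1: a=2 ⇒ p=43, q=2
(x₁, y₁) = (43, 2);  43² − 462·2² = 1 ✓
k=2:  x_2 = 43·43+462·2·2 = 3697,  y_2 = 43·2+2·43 = 172
k=3:  x_3 = 43·3697+462·2·172 = 317899,  y_3 = 43·172+2·3697 = 14790
k=4:  x_4 = 43·317899+462·2·14790 = 27335617,  y_4 = 43·14790+2·317899 = 1271768
k=5:  x_5 = 43·27335617+462·2·1271768 = 2350545163,  y_5 = 43·1271768+2·27335617 = 109357258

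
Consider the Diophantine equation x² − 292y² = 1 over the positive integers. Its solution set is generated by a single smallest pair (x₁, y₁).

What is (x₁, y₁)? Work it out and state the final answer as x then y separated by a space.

[17; 11,2,1,3,8,3,1,2,11,34] for √292; ℓ=10 ⇒ convergent index 9
step 0: (17, 1)  from 17·(1,0) + (0,1)
step 1: (188, 11)  from 11·(17,1) + (1,0)
step 2: (393, 23)  from 2·(188,11) + (17,1)
…
step 6: (55143, 3227)  from 3·(17669,1034) + (2136,125)
step 7: (72812, 4261)  from 1·(55143,3227) + (17669,1034)
step 8: (200767, 11749)  from 2·(72812,4261) + (55143,3227)
step 9: (2281249, 133500)  from 11·(200767,11749) + (72812,4261)
(x₁, y₁) = (2281249, 133500);  2281249² − 292·133500² = 1 ✓

2281249 133500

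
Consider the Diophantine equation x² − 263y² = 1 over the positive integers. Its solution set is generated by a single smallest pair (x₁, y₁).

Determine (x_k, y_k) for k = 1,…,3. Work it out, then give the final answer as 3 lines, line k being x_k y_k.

139128 8579
38713200767 2387158224
10772180392483224 664241098768765

√263 → a₀=16, period (4,1,1,1,1,15,1,1,1,1,4,32); ℓ=12 even so k=11
a_0=16:  p_0=16·1+0=16,  q_0=16·0+1=1
…
a_3=1:  p_3=1·81+65=146,  q_3=1·5+4=9
…
a_5=1:  p_5=1·227+146=373,  q_5=1·14+9=23
a_6=15:  p_6=15·373+227=5822,  q_6=15·23+14=359
…
a_10=1:  p_10=1·18212+12017=30229,  q_10=1·1123+741=1864
a_11=4:  p_11=4·30229+18212=139128,  q_11=4·1864+1123=8579
→ (139128, 8579).  Check: 139128²=19356600384, 263·8579²=19356600383, difference 1.
(x_2, y_2) = (139128·139128 + 263·8579·8579, 139128·8579 + 8579·139128) = (38713200767, 2387158224)
(x_3, y_3) = (139128·38713200767 + 263·8579·2387158224, 139128·2387158224 + 8579·38713200767) = (10772180392483224, 664241098768765)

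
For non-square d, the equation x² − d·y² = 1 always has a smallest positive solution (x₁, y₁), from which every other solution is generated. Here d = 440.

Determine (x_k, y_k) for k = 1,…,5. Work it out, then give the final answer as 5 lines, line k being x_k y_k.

21 1
881 42
36981 1763
1552321 74004
65160501 3106405

d=440: √d = [20; 1,40] (ℓ=2, even), read p_1/q_1
step 0: (20, 1)  from 20·(1,0) + (0,1)
step 1: (21, 1)  from 1·(20,1) + (1,0)
fundamental: x₁=21, y₁=1  (since 441 − 440·1 = 1)
(x_2, y_2) = (21·21 + 440·1·1, 21·1 + 1·21) = (881, 42)
(x_3, y_3) = (21·881 + 440·1·42, 21·42 + 1·881) = (36981, 1763)
(x_4, y_4) = (21·36981 + 440·1·1763, 21·1763 + 1·36981) = (1552321, 74004)
(x_5, y_5) = (21·1552321 + 440·1·74004, 21·74004 + 1·1552321) = (65160501, 3106405)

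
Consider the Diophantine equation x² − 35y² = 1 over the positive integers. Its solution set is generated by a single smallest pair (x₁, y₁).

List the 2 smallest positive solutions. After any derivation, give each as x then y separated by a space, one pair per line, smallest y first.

√35 = [5; 1,10, …], period ℓ=2 (even) → k=1
k=0  a_k=5  p_k/q_k = 5/1
k=1  a_k=1  p_k/q_k = 6/1
fundamental: x₁=6, y₁=1  (since 36 − 35·1 = 1)
(6+1√35)^2 = 71 + 12√35

6 1
71 12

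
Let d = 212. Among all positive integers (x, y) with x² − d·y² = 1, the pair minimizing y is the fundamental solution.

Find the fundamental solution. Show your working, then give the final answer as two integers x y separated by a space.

66249 4550

√212 = [14; 1,1,3,1,1,…,1,1,28, …], period ℓ=14 (even) → k=13
a_0=14:  p_0=14·1+0=14,  q_0=14·0+1=1
a_1=1:  p_1=1·14+1=15,  q_1=1·1+0=1
…
a_3=3:  p_3=3·29+15=102,  q_3=3·2+1=7
a_4=1:  p_4=1·102+29=131,  q_4=1·7+2=9
a_5=1:  p_5=1·131+102=233,  q_5=1·9+7=16
…
a_7=6:  p_7=6·364+233=2417,  q_7=6·25+16=166
…
a_9=1:  p_9=1·2781+2417=5198,  q_9=1·191+166=357
…
a_11=3:  p_11=3·7979+5198=29135,  q_11=3·548+357=2001
a_12=1:  p_12=1·29135+7979=37114,  q_12=1·2001+548=2549
a_13=1:  p_13=1·37114+29135=66249,  q_13=1·2549+2001=4550
fundamental: x₁=66249, y₁=4550  (since 4388930001 − 212·20702500 = 1)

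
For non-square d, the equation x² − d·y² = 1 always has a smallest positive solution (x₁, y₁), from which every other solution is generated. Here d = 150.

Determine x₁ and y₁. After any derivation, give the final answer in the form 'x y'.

d=150: √d = [12; 4,24] (ℓ=2, even), read p_1/q_1
k=0  a_k=12  p_k/q_k = 12/1
k=1  a_k=4  p_k/q_k = 49/4
(x₁, y₁) = (49, 4);  49² − 150·4² = 1 ✓

49 4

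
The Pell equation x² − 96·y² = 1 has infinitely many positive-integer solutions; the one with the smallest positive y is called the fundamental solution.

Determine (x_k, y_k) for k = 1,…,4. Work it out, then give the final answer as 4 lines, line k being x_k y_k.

49 5
4801 490
470449 48015
46099201 4704980

√96 → a₀=9, period (1,3,1,18); ℓ=4 even so k=3
k=0  a_k=9  p_k/q_k = 9/1
…
k=2  a_k=3  p_k/q_k = 39/4
k=3  a_k=1  p_k/q_k = 49/5
fundamental: x₁=49, y₁=5  (since 2401 − 96·25 = 1)
(49+5√96)^2 = 4801 + 490√96
(49+5√96)^3 = 470449 + 48015√96
(49+5√96)^4 = 46099201 + 4704980√96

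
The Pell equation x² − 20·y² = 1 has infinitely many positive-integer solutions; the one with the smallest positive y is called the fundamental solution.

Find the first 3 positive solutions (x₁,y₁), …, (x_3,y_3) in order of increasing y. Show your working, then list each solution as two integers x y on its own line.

√20 = [4; 2,8, …], period ℓ=2 (even) → k=1
i=0: a=4 ⇒ p=4, q=1
i=1: a=2 ⇒ p=9, q=2
→ (9, 2).  Check: 9²=81, 20·2²=80, difference 1.
k=2:  x_2 = 9·9+20·2·2 = 161,  y_2 = 9·2+2·9 = 36
k=3:  x_3 = 9·161+20·2·36 = 2889,  y_3 = 9·36+2·161 = 646

9 2
161 36
2889 646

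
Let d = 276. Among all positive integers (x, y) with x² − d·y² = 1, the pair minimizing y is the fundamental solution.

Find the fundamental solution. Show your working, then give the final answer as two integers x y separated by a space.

√276 → a₀=16, period (1,1,1,1,2,2,2,1,1,1,1,32); ℓ=12 even so k=11
a_0=16:  p_0=16·1+0=16,  q_0=16·0+1=1
…
a_2=1:  p_2=1·17+16=33,  q_2=1·1+1=2
a_3=1:  p_3=1·33+17=50,  q_3=1·2+1=3
a_4=1:  p_4=1·50+33=83,  q_4=1·3+2=5
…
a_7=2:  p_7=2·515+216=1246,  q_7=2·31+13=75
…
a_9=1:  p_9=1·1761+1246=3007,  q_9=1·106+75=181
a_10=1:  p_10=1·3007+1761=4768,  q_10=1·181+106=287
a_11=1:  p_11=1·4768+3007=7775,  q_11=1·287+181=468
fundamental: x₁=7775, y₁=468  (since 60450625 − 276·219024 = 1)

7775 468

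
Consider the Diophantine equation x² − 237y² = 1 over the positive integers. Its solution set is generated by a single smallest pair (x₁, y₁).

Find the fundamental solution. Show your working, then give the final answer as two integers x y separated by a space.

d=237: √d = [15; 2,1,1,7,10,7,1,1,2,30] (ℓ=10, even), read p_9/q_9
k=0  a_k=15  p_k/q_k = 15/1
…
k=3  a_k=1  p_k/q_k = 77/5
k=4  a_k=7  p_k/q_k = 585/38
k=5  a_k=10  p_k/q_k = 5927/385
…
k=7  a_k=1  p_k/q_k = 48001/3118
k=8  a_k=1  p_k/q_k = 90075/5851
k=9  a_k=2  p_k/q_k = 228151/14820
fundamental: x₁=228151, y₁=14820  (since 52052878801 − 237·219632400 = 1)

228151 14820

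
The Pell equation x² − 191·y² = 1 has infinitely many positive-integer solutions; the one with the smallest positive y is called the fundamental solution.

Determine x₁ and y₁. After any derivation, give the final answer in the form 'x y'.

8994000 650783

√191 = [13; 1,4,1,1,3,…,4,1,26, …], period ℓ=16 (even) → k=15
a_0=13:  p_0=13·1+0=13,  q_0=13·0+1=1
a_1=1:  p_1=1·13+1=14,  q_1=1·1+0=1
…
a_5=3:  p_5=3·152+83=539,  q_5=3·11+6=39
…
a_7=2:  p_7=2·1230+539=2999,  q_7=2·89+39=217
…
a_11=3:  p_11=3·207083+83433=704682,  q_11=3·14984+6037=50989
…
a_13=1:  p_13=1·911765+704682=1616447,  q_13=1·65973+50989=116962
a_14=4:  p_14=4·1616447+911765=7377553,  q_14=4·116962+65973=533821
a_15=1:  p_15=1·7377553+1616447=8994000,  q_15=1·533821+116962=650783
fundamental: x₁=8994000, y₁=650783  (since 80892036000000 − 191·423518513089 = 1)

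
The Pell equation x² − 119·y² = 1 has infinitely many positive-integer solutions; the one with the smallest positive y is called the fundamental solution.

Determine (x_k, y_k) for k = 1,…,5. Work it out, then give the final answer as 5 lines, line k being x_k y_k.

120 11
28799 2640
6911640 633589
1658764801 152058720
398096640600 36493459211

√119 = [10; 1,9,1,20, …], period ℓ=4 (even) → k=3
a_0=10:  p_0=10·1+0=10,  q_0=10·0+1=1
a_1=1:  p_1=1·10+1=11,  q_1=1·1+0=1
a_2=9:  p_2=9·11+10=109,  q_2=9·1+1=10
a_3=1:  p_3=1·109+11=120,  q_3=1·10+1=11
→ (120, 11).  Check: 120²=14400, 119·11²=14399, difference 1.
(120+11√119)^2 = 28799 + 2640√119
(120+11√119)^3 = 6911640 + 633589√119
(120+11√119)^4 = 1658764801 + 152058720√119
(120+11√119)^5 = 398096640600 + 36493459211√119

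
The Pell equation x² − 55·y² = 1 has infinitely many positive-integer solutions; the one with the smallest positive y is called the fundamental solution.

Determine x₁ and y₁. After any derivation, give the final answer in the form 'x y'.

89 12

√55 → a₀=7, period (2,2,2,14); ℓ=4 even so k=3
a_0=7:  p_0=7·1+0=7,  q_0=7·0+1=1
a_1=2:  p_1=2·7+1=15,  q_1=2·1+0=2
a_2=2:  p_2=2·15+7=37,  q_2=2·2+1=5
a_3=2:  p_3=2·37+15=89,  q_3=2·5+2=12
fundamental: x₁=89, y₁=12  (since 7921 − 55·144 = 1)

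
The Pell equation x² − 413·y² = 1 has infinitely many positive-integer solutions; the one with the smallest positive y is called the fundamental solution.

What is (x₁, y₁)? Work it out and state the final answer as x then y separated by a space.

113399 5580

√413 = [20; 3,9,1,4,1,9,3,40, …], period ℓ=8 (even) → k=7
a_0=20:  p_0=20·1+0=20,  q_0=20·0+1=1
…
a_2=9:  p_2=9·61+20=569,  q_2=9·3+1=28
a_3=1:  p_3=1·569+61=630,  q_3=1·28+3=31
a_4=4:  p_4=4·630+569=3089,  q_4=4·31+28=152
…
a_6=9:  p_6=9·3719+3089=36560,  q_6=9·183+152=1799
a_7=3:  p_7=3·36560+3719=113399,  q_7=3·1799+183=5580
fundamental: x₁=113399, y₁=5580  (since 12859333201 − 413·31136400 = 1)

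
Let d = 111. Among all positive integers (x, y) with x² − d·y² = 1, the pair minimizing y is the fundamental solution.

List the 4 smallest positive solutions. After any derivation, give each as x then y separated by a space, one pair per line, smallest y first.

d=111: √d = [10; 1,1,6,1,1,20] (ℓ=6, even), read p_5/q_5
step 0: (10, 1)  from 10·(1,0) + (0,1)
step 1: (11, 1)  from 1·(10,1) + (1,0)
…
step 3: (137, 13)  from 6·(21,2) + (11,1)
step 4: (158, 15)  from 1·(137,13) + (21,2)
step 5: (295, 28)  from 1·(158,15) + (137,13)
fundamental: x₁=295, y₁=28  (since 87025 − 111·784 = 1)
n=2: (295,28)∘(295,28) = (295·295+111·28·28, 295·28+28·295) = (174049,16520)
n=3: (174049,16520)∘(295,28) = (295·174049+111·28·16520, 295·16520+28·174049) = (102688615,9746772)
n=4: (102688615,9746772)∘(295,28) = (295·102688615+111·28·9746772, 295·9746772+28·102688615) = (60586108801,5750578960)

295 28
174049 16520
102688615 9746772
60586108801 5750578960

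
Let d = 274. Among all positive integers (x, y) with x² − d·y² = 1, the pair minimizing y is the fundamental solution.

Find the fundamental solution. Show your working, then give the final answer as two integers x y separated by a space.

√274 = [16; 1,1,4,4,1,1,32, …], period ℓ=7 (odd) → k=13
a_0=16:  p_0=16·1+0=16,  q_0=16·0+1=1
a_1=1:  p_1=1·16+1=17,  q_1=1·1+0=1
a_2=1:  p_2=1·17+16=33,  q_2=1·1+1=2
…
a_4=4:  p_4=4·149+33=629,  q_4=4·9+2=38
a_5=1:  p_5=1·629+149=778,  q_5=1·38+9=47
…
a_7=32:  p_7=32·1407+778=45802,  q_7=32·85+47=2767
a_8=1:  p_8=1·45802+1407=47209,  q_8=1·2767+85=2852
…
a_10=4:  p_10=4·93011+47209=419253,  q_10=4·5619+2852=25328
a_11=4:  p_11=4·419253+93011=1770023,  q_11=4·25328+5619=106931
a_12=1:  p_12=1·1770023+419253=2189276,  q_12=1·106931+25328=132259
a_13=1:  p_13=1·2189276+1770023=3959299,  q_13=1·132259+106931=239190
→ (3959299, 239190).  Check: 3959299²=15676048571401, 274·239190²=15676048571400, difference 1.

3959299 239190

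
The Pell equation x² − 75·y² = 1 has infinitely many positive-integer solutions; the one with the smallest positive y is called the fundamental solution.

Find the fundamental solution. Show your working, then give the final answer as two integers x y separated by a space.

26 3

√75 → a₀=8, period (1,1,1,16); ℓ=4 even so k=3
i=0: a=8 ⇒ p=8, q=1
i=1: a=1 ⇒ p=9, q=1
i=2: a=1 ⇒ p=17, q=2
i=3: a=1 ⇒ p=26, q=3
→ (26, 3).  Check: 26²=676, 75·3²=675, difference 1.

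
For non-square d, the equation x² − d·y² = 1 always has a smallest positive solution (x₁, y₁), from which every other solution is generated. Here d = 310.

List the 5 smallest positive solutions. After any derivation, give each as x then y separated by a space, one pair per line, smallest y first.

848719 48204
1440647881921 81823301352
2445410459391369679 138889981000287972
4150932639366927117300481 235757131569084991314384
7045950797499272621676902497999 400183113896225599505705060220

d=310: √d = [17; 1,1,1,1,5,…,1,1,34] (ℓ=16, even), read p_15/q_15
i=0: a=17 ⇒ p=17, q=1
i=1: a=1 ⇒ p=18, q=1
…
i=3: a=1 ⇒ p=53, q=3
i=4: a=1 ⇒ p=88, q=5
i=5: a=5 ⇒ p=493, q=28
…
i=7: a=1 ⇒ p=2060, q=117
i=8: a=2 ⇒ p=5687, q=323
…
i=11: a=5 ⇒ p=152387, q=8655
i=12: a=1 ⇒ p=181315, q=10298
i=13: a=1 ⇒ p=333702, q=18953
i=14: a=1 ⇒ p=515017, q=29251
i=15: a=1 ⇒ p=848719, q=48204
(x₁, y₁) = (848719, 48204);  848719² − 310·48204² = 1 ✓
k=2:  x_2 = 848719·848719+310·48204·48204 = 1440647881921,  y_2 = 848719·48204+48204·848719 = 81823301352
k=3:  x_3 = 848719·1440647881921+310·48204·81823301352 = 2445410459391369679,  y_3 = 848719·81823301352+48204·1440647881921 = 138889981000287972
k=4:  x_4 = 848719·2445410459391369679+310·48204·138889981000287972 = 4150932639366927117300481,  y_4 = 848719·138889981000287972+48204·2445410459391369679 = 235757131569084991314384
k=5:  x_5 = 848719·4150932639366927117300481+310·48204·235757131569084991314384 = 7045950797499272621676902497999,  y_5 = 848719·235757131569084991314384+48204·4150932639366927117300481 = 400183113896225599505705060220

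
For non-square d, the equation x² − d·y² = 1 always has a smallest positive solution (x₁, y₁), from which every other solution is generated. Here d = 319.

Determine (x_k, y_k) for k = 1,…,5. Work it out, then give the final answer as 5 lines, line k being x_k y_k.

12901780 722361
332911854336799 18639485405160
8590311008090840302660 480965080021169647239
221660605515932150288251132801 12410611300231033623224965680
5719632734066677605580897309458268900 320237953322189008993822774252173561

[17; 1,6,5,1,4,…,6,1,34] for √319; ℓ=14 ⇒ convergent index 13
i=0: a=17 ⇒ p=17, q=1
i=1: a=1 ⇒ p=18, q=1
…
i=3: a=5 ⇒ p=643, q=36
i=4: a=1 ⇒ p=768, q=43
…
i=6: a=3 ⇒ p=11913, q=667
i=7: a=1 ⇒ p=15628, q=875
i=8: a=3 ⇒ p=58797, q=3292
i=9: a=4 ⇒ p=250816, q=14043
…
i=11: a=5 ⇒ p=1798881, q=100718
i=12: a=6 ⇒ p=11102899, q=621643
i=13: a=1 ⇒ p=12901780, q=722361
→ (12901780, 722361).  Check: 12901780²=166455927168400, 319·722361²=166455927168399, difference 1.
(x_2, y_2) = (12901780·12901780 + 319·722361·722361, 12901780·722361 + 722361·12901780) = (332911854336799, 18639485405160)
(x_3, y_3) = (12901780·332911854336799 + 319·722361·18639485405160, 12901780·18639485405160 + 722361·332911854336799) = (8590311008090840302660, 480965080021169647239)
(x_4, y_4) = (12901780·8590311008090840302660 + 319·722361·480965080021169647239, 12901780·480965080021169647239 + 722361·8590311008090840302660) = (221660605515932150288251132801, 12410611300231033623224965680)
(x_5, y_5) = (12901780·221660605515932150288251132801 + 319·722361·12410611300231033623224965680, 12901780·12410611300231033623224965680 + 722361·221660605515932150288251132801) = (5719632734066677605580897309458268900, 320237953322189008993822774252173561)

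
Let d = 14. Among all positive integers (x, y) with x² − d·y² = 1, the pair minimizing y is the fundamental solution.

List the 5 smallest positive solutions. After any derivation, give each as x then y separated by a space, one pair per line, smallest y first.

d=14: √d = [3; 1,2,1,6] (ℓ=4, even), read p_3/q_3
i=0: a=3 ⇒ p=3, q=1
i=1: a=1 ⇒ p=4, q=1
i=2: a=2 ⇒ p=11, q=3
i=3: a=1 ⇒ p=15, q=4
fundamental: x₁=15, y₁=4  (since 225 − 14·16 = 1)
(x_2, y_2) = (15·15 + 14·4·4, 15·4 + 4·15) = (449, 120)
(x_3, y_3) = (15·449 + 14·4·120, 15·120 + 4·449) = (13455, 3596)
(x_4, y_4) = (15·13455 + 14·4·3596, 15·3596 + 4·13455) = (403201, 107760)
(x_5, y_5) = (15·403201 + 14·4·107760, 15·107760 + 4·403201) = (12082575, 3229204)

15 4
449 120
13455 3596
403201 107760
12082575 3229204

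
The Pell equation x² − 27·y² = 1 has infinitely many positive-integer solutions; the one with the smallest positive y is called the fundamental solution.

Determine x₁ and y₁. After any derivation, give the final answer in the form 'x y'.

26 5

√27 → a₀=5, period (5,10); ℓ=2 even so k=1
i=0: a=5 ⇒ p=5, q=1
i=1: a=5 ⇒ p=26, q=5
(x₁, y₁) = (26, 5);  26² − 27·5² = 1 ✓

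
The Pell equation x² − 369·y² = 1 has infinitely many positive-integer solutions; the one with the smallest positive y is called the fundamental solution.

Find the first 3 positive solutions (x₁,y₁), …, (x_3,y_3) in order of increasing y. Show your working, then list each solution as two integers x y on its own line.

8396801 437120
141012534067201 7340819306240
2368108374136006451201 123278797782910239360

√369 → a₀=19, period (4,1,3,2,7,4,7,2,3,1,4,38); ℓ=12 even so k=11
step 0: (19, 1)  from 19·(1,0) + (0,1)
step 1: (77, 4)  from 4·(19,1) + (1,0)
step 2: (96, 5)  from 1·(77,4) + (19,1)
…
step 4: (826, 43)  from 2·(365,19) + (96,5)
step 5: (6147, 320)  from 7·(826,43) + (365,19)
step 6: (25414, 1323)  from 4·(6147,320) + (826,43)
step 7: (184045, 9581)  from 7·(25414,1323) + (6147,320)
step 8: (393504, 20485)  from 2·(184045,9581) + (25414,1323)
…
step 10: (1758061, 91521)  from 1·(1364557,71036) + (393504,20485)
step 11: (8396801, 437120)  from 4·(1758061,91521) + (1364557,71036)
fundamental: x₁=8396801, y₁=437120  (since 70506267033601 − 369·191073894400 = 1)
k=2:  x_2 = 8396801·8396801+369·437120·437120 = 141012534067201,  y_2 = 8396801·437120+437120·8396801 = 7340819306240
k=3:  x_3 = 8396801·141012534067201+369·437120·7340819306240 = 2368108374136006451201,  y_3 = 8396801·7340819306240+437120·141012534067201 = 123278797782910239360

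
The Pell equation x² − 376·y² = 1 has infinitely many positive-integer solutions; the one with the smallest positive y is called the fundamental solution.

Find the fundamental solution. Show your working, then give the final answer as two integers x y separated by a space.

2143295 110532

√376 = [19; 2,1,1,3,1,…,1,2,38, …], period ℓ=16 (even) → k=15
k=0  a_k=19  p_k/q_k = 19/1
…
k=4  a_k=3  p_k/q_k = 349/18
…
k=6  a_k=2  p_k/q_k = 1241/64
k=7  a_k=2  p_k/q_k = 2928/151
…
k=10  a_k=2  p_k/q_k = 70621/3642
k=11  a_k=1  p_k/q_k = 99455/5129
…
k=13  a_k=1  p_k/q_k = 468441/24158
k=14  a_k=1  p_k/q_k = 837427/43187
k=15  a_k=2  p_k/q_k = 2143295/110532
→ (2143295, 110532).  Check: 2143295²=4593713457025, 376·110532²=4593713457024, difference 1.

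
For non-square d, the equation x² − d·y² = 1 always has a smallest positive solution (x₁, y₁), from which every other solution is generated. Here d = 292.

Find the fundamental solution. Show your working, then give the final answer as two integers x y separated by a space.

[17; 11,2,1,3,8,3,1,2,11,34] for √292; ℓ=10 ⇒ convergent index 9
a_0=17:  p_0=17·1+0=17,  q_0=17·0+1=1
…
a_2=2:  p_2=2·188+17=393,  q_2=2·11+1=23
a_3=1:  p_3=1·393+188=581,  q_3=1·23+11=34
a_4=3:  p_4=3·581+393=2136,  q_4=3·34+23=125
a_5=8:  p_5=8·2136+581=17669,  q_5=8·125+34=1034
a_6=3:  p_6=3·17669+2136=55143,  q_6=3·1034+125=3227
…
a_8=2:  p_8=2·72812+55143=200767,  q_8=2·4261+3227=11749
a_9=11:  p_9=11·200767+72812=2281249,  q_9=11·11749+4261=133500
fundamental: x₁=2281249, y₁=133500  (since 5204097000001 − 292·17822250000 = 1)

2281249 133500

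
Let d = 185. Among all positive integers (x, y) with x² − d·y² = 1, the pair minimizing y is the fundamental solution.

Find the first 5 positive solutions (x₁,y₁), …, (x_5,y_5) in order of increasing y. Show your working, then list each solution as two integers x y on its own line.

9249 680
171088001 12578640
3164785833249 232679682040
58542208172352001 4304108745797280
1082913763607381481249 79617403347078403400

[13; 1,1,1,1,26] for √185; ℓ=5 ⇒ convergent index 9
k=0  a_k=13  p_k/q_k = 13/1
k=1  a_k=1  p_k/q_k = 14/1
…
k=3  a_k=1  p_k/q_k = 41/3
k=4  a_k=1  p_k/q_k = 68/5
k=5  a_k=26  p_k/q_k = 1809/133
…
k=7  a_k=1  p_k/q_k = 3686/271
k=8  a_k=1  p_k/q_k = 5563/409
k=9  a_k=1  p_k/q_k = 9249/680
fundamental: x₁=9249, y₁=680  (since 85544001 − 185·462400 = 1)
k=2:  x_2 = 9249·9249+185·680·680 = 171088001,  y_2 = 9249·680+680·9249 = 12578640
k=3:  x_3 = 9249·171088001+185·680·12578640 = 3164785833249,  y_3 = 9249·12578640+680·171088001 = 232679682040
k=4:  x_4 = 9249·3164785833249+185·680·232679682040 = 58542208172352001,  y_4 = 9249·232679682040+680·3164785833249 = 4304108745797280
k=5:  x_5 = 9249·58542208172352001+185·680·4304108745797280 = 1082913763607381481249,  y_5 = 9249·4304108745797280+680·58542208172352001 = 79617403347078403400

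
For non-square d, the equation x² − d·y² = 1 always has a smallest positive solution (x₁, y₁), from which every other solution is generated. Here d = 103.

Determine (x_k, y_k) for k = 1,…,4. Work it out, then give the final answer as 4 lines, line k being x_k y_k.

√103 → a₀=10, period (6,1,2,1,1,9,1,1,2,1,6,20); ℓ=12 even so k=11
step 0: (10, 1)  from 10·(1,0) + (0,1)
…
step 3: (203, 20)  from 2·(71,7) + (61,6)
…
step 5: (477, 47)  from 1·(274,27) + (203,20)
…
step 10: (33877, 3338)  from 1·(24266,2391) + (9611,947)
step 11: (227528, 22419)  from 6·(33877,3338) + (24266,2391)
→ (227528, 22419).  Check: 227528²=51768990784, 103·22419²=51768990783, difference 1.
(x_2, y_2) = (227528·227528 + 103·22419·22419, 227528·22419 + 22419·227528) = (103537981567, 10201900464)
(x_3, y_3) = (227528·103537981567 + 103·22419·10201900464, 227528·10201900464 + 22419·103537981567) = (47115579739725224, 4642436017523565)
(x_4, y_4) = (227528·47115579739725224 + 103·22419·4642436017523565, 227528·4642436017523565 + 22419·47115579739725224) = (21440227253936863550977, 2112568364380001494176)

227528 22419
103537981567 10201900464
47115579739725224 4642436017523565
21440227253936863550977 2112568364380001494176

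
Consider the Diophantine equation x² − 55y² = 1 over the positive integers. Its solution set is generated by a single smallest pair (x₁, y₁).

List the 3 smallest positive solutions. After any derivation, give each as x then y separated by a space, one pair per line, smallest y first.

89 12
15841 2136
2819609 380196

[7; 2,2,2,14] for √55; ℓ=4 ⇒ convergent index 3
k=0  a_k=7  p_k/q_k = 7/1
…
k=2  a_k=2  p_k/q_k = 37/5
k=3  a_k=2  p_k/q_k = 89/12
→ (89, 12).  Check: 89²=7921, 55·12²=7920, difference 1.
n=2: (89,12)∘(89,12) = (89·89+55·12·12, 89·12+12·89) = (15841,2136)
n=3: (15841,2136)∘(89,12) = (89·15841+55·12·2136, 89·2136+12·15841) = (2819609,380196)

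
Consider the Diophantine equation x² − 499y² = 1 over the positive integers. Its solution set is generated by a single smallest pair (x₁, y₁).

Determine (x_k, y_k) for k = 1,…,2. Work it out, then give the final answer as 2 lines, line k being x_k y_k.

[22; 2,1,21,1,2,44] for √499; ℓ=6 ⇒ convergent index 5
a_0=22:  p_0=22·1+0=22,  q_0=22·0+1=1
…
a_3=21:  p_3=21·67+45=1452,  q_3=21·3+2=65
a_4=1:  p_4=1·1452+67=1519,  q_4=1·65+3=68
a_5=2:  p_5=2·1519+1452=4490,  q_5=2·68+65=201
→ (4490, 201).  Check: 4490²=20160100, 499·201²=20160099, difference 1.
(x_2, y_2) = (4490·4490 + 499·201·201, 4490·201 + 201·4490) = (40320199, 1804980)

4490 201
40320199 1804980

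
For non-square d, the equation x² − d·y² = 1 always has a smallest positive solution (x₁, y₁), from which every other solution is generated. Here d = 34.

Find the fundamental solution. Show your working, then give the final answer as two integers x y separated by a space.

35 6

√34 → a₀=5, period (1,4,1,10); ℓ=4 even so k=3
i=0: a=5 ⇒ p=5, q=1
…
i=2: a=4 ⇒ p=29, q=5
i=3: a=1 ⇒ p=35, q=6
→ (35, 6).  Check: 35²=1225, 34·6²=1224, difference 1.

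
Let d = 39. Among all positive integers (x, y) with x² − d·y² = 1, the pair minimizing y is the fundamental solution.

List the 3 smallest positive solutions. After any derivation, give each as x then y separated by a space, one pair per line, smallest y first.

25 4
1249 200
62425 9996

√39 = [6; 4,12, …], period ℓ=2 (even) → k=1
a_0=6:  p_0=6·1+0=6,  q_0=6·0+1=1
a_1=4:  p_1=4·6+1=25,  q_1=4·1+0=4
→ (25, 4).  Check: 25²=625, 39·4²=624, difference 1.
n=2: (25,4)∘(25,4) = (25·25+39·4·4, 25·4+4·25) = (1249,200)
n=3: (1249,200)∘(25,4) = (25·1249+39·4·200, 25·200+4·1249) = (62425,9996)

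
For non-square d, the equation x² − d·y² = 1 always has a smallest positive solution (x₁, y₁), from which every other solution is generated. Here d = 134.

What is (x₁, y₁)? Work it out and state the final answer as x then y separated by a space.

[11; 1,1,2,1,3,…,1,1,22] for √134; ℓ=14 ⇒ convergent index 13
step 0: (11, 1)  from 11·(1,0) + (0,1)
step 1: (12, 1)  from 1·(11,1) + (1,0)
step 2: (23, 2)  from 1·(12,1) + (11,1)
step 3: (58, 5)  from 2·(23,2) + (12,1)
step 4: (81, 7)  from 1·(58,5) + (23,2)
step 5: (301, 26)  from 3·(81,7) + (58,5)
step 6: (382, 33)  from 1·(301,26) + (81,7)
step 7: (4121, 356)  from 10·(382,33) + (301,26)
step 8: (4503, 389)  from 1·(4121,356) + (382,33)
step 9: (17630, 1523)  from 3·(4503,389) + (4121,356)
step 10: (22133, 1912)  from 1·(17630,1523) + (4503,389)
step 11: (61896, 5347)  from 2·(22133,1912) + (17630,1523)
step 12: (84029, 7259)  from 1·(61896,5347) + (22133,1912)
step 13: (145925, 12606)  from 1·(84029,7259) + (61896,5347)
(x₁, y₁) = (145925, 12606);  145925² − 134·12606² = 1 ✓

145925 12606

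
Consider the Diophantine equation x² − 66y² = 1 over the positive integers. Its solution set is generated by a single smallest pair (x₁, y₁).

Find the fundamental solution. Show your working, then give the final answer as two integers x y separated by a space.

65 8

√66 → a₀=8, period (8,16); ℓ=2 even so k=1
step 0: (8, 1)  from 8·(1,0) + (0,1)
step 1: (65, 8)  from 8·(8,1) + (1,0)
fundamental: x₁=65, y₁=8  (since 4225 − 66·64 = 1)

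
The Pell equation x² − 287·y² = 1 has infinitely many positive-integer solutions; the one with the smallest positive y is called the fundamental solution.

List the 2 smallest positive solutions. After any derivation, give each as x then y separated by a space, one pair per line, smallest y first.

d=287: √d = [16; 1,15,1,32] (ℓ=4, even), read p_3/q_3
step 0: (16, 1)  from 16·(1,0) + (0,1)
step 1: (17, 1)  from 1·(16,1) + (1,0)
step 2: (271, 16)  from 15·(17,1) + (16,1)
step 3: (288, 17)  from 1·(271,16) + (17,1)
(x₁, y₁) = (288, 17);  288² − 287·17² = 1 ✓
(288+17√287)^2 = 165887 + 9792√287

288 17
165887 9792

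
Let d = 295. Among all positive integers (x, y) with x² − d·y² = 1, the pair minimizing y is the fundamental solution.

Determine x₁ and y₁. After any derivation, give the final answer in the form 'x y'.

d=295: √d = [17; 5,1,2,3,2,6,2,3,2,1,5,34] (ℓ=12, even), read p_11/q_11
step 0: (17, 1)  from 17·(1,0) + (0,1)
step 1: (86, 5)  from 5·(17,1) + (1,0)
step 2: (103, 6)  from 1·(86,5) + (17,1)
step 3: (292, 17)  from 2·(103,6) + (86,5)
step 4: (979, 57)  from 3·(292,17) + (103,6)
step 5: (2250, 131)  from 2·(979,57) + (292,17)
step 6: (14479, 843)  from 6·(2250,131) + (979,57)
step 7: (31208, 1817)  from 2·(14479,843) + (2250,131)
step 8: (108103, 6294)  from 3·(31208,1817) + (14479,843)
…
step 10: (355517, 20699)  from 1·(247414,14405) + (108103,6294)
step 11: (2024999, 117900)  from 5·(355517,20699) + (247414,14405)
fundamental: x₁=2024999, y₁=117900  (since 4100620950001 − 295·13900410000 = 1)

2024999 117900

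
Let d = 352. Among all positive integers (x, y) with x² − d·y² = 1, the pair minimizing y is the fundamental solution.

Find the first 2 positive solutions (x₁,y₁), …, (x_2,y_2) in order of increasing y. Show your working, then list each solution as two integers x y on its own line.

77617 4137
12048797377 642203058

d=352: √d = [18; 1,3,5,9,5,3,1,36] (ℓ=8, even), read p_7/q_7
k=0  a_k=18  p_k/q_k = 18/1
…
k=5  a_k=5  p_k/q_k = 18499/986
k=6  a_k=3  p_k/q_k = 59118/3151
k=7  a_k=1  p_k/q_k = 77617/4137
→ (77617, 4137).  Check: 77617²=6024398689, 352·4137²=6024398688, difference 1.
k=2:  x_2 = 77617·77617+352·4137·4137 = 12048797377,  y_2 = 77617·4137+4137·77617 = 642203058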